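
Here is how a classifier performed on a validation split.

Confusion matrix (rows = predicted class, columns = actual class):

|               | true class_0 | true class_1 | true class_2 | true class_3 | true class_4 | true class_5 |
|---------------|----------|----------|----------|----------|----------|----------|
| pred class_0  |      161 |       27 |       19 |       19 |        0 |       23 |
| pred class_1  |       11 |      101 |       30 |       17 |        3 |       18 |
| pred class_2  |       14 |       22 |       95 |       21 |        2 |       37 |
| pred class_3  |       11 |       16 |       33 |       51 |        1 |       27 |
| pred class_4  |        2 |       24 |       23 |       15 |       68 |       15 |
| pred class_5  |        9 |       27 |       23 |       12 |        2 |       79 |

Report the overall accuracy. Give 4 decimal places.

0.5246

Accuracy = trace / total = (161+101+95+51+68+79=555) / 1058 = 555/1058 = 0.5246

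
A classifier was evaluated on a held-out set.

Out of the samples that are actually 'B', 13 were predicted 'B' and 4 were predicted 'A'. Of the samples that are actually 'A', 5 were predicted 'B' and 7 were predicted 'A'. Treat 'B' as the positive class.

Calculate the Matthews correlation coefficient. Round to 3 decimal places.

0.353

MCC = (TP·TN − FP·FN) / √((TP+FP)(TP+FN)(TN+FP)(TN+FN))
Numerator = 13·7 − 5·4 = 71
Denominator = √(18·17·12·11) = √40392 = 200.9776
MCC = 71 / 200.9776 = 0.353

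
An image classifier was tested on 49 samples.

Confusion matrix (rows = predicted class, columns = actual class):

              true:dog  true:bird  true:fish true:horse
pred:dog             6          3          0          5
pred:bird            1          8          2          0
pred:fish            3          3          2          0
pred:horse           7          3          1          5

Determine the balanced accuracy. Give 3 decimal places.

0.431

Balanced accuracy = mean of per-class recall.
  dog: recall = 6/17 = 0.3529
  bird: recall = 8/17 = 0.4706
  fish: recall = 2/5 = 0.4000
  horse: recall = 5/10 = 0.5000
Mean = (0.3529 + 0.4706 + 0.4000 + 0.5000) / 4 = 0.431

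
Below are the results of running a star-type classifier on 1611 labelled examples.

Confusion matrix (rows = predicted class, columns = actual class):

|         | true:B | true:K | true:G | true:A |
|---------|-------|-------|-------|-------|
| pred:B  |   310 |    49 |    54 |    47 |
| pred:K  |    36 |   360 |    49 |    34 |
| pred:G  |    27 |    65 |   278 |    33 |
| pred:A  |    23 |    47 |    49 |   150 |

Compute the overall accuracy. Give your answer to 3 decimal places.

0.682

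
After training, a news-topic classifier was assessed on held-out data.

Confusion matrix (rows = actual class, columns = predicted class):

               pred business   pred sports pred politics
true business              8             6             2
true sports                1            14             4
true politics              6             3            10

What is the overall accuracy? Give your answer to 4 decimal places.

0.5926

Accuracy = trace / total = (8+14+10=32) / 54 = 32/54 = 0.5926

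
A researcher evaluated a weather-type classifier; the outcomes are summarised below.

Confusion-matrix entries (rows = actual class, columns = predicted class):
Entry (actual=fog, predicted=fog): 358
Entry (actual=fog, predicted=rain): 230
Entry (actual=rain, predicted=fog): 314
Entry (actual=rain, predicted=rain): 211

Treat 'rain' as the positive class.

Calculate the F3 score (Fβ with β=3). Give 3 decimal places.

0.408

Fβ = (1+β²)·TP / ((1+β²)·TP + β²·FN + FP), with β²=9
= 10·211 / (10·211 + 9·314 + 230) = 0.408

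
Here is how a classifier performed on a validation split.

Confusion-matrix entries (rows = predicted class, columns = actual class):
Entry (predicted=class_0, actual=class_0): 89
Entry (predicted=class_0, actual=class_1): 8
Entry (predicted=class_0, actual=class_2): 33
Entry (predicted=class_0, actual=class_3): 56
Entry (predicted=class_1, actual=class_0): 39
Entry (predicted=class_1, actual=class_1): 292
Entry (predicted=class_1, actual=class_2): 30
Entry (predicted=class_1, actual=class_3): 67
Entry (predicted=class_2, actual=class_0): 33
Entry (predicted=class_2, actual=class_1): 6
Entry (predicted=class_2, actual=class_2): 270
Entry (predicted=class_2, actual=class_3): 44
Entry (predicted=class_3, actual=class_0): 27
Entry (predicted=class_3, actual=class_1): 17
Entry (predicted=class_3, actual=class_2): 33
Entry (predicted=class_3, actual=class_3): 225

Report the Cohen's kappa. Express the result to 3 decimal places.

0.581

Observed agreement pₒ = trace/N = 876/1269 = 0.6903
Expected agreement pₑ = Σ (rowᵢ·colᵢ)/N² = (188·186 + 323·428 + 366·353 + 392·302)/1269² = 0.2613
κ = (pₒ − pₑ)/(1 − pₑ) = (0.6903 − 0.2613)/(1 − 0.2613) = 0.581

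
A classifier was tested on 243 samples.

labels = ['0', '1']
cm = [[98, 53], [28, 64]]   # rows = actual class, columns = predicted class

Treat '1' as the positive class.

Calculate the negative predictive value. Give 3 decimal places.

0.778

NPV = TN/(TN+FN) = 98/(98+28) = 0.778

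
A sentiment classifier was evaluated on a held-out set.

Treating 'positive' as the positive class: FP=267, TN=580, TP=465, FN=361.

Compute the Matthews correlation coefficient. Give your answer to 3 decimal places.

0.250

MCC = (TP·TN − FP·FN) / √((TP+FP)(TP+FN)(TN+FP)(TN+FN))
Numerator = 465·580 − 267·361 = 173313
Denominator = √(732·826·847·941) = √481908029064 = 694195.9587
MCC = 173313 / 694195.9587 = 0.250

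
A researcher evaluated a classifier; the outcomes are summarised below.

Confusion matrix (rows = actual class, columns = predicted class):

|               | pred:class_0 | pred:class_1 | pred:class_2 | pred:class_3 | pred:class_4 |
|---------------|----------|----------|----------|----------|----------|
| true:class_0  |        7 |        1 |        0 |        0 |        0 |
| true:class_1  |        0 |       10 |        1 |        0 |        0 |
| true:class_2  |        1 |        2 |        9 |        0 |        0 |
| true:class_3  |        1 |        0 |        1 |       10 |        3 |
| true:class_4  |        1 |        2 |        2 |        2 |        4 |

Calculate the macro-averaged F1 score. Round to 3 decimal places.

Per-class F1 score (2·TP/(2·TP+FP+FN)):
  class_0: TP=7, FP=0+1+1+1=3, FN=1+0+0+0=1 → 14/18 = 0.7778
  class_1: TP=10, FP=1+2+0+2=5, FN=0+1+0+0=1 → 20/26 = 0.7692
  class_2: TP=9, FP=0+1+1+2=4, FN=1+2+0+0=3 → 18/25 = 0.7200
  class_3: TP=10, FP=0+0+0+2=2, FN=1+0+1+3=5 → 20/27 = 0.7407
  class_4: TP=4, FP=0+0+0+3=3, FN=1+2+2+2=7 → 8/18 = 0.4444
Macro-F1 score = mean = (0.7778 + 0.7692 + 0.7200 + 0.7407 + 0.4444) / 5 = 0.690

0.690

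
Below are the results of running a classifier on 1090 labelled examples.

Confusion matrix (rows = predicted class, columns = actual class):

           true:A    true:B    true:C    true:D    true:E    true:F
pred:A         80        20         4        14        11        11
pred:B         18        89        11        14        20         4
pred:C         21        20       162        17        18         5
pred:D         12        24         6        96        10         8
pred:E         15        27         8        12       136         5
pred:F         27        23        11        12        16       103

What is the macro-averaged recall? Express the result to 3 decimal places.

0.614

Per-class recall (TP/(TP+FN)):
  A: TP=80, FN=18+21+12+15+27=93 → 80/173 = 0.4624
  B: TP=89, FN=20+20+24+27+23=114 → 89/203 = 0.4384
  C: TP=162, FN=4+11+6+8+11=40 → 162/202 = 0.8020
  D: TP=96, FN=14+14+17+12+12=69 → 96/165 = 0.5818
  E: TP=136, FN=11+20+18+10+16=75 → 136/211 = 0.6445
  F: TP=103, FN=11+4+5+8+5=33 → 103/136 = 0.7574
Macro-recall = mean = (0.4624 + 0.4384 + 0.8020 + 0.5818 + 0.6445 + 0.7574) / 6 = 0.614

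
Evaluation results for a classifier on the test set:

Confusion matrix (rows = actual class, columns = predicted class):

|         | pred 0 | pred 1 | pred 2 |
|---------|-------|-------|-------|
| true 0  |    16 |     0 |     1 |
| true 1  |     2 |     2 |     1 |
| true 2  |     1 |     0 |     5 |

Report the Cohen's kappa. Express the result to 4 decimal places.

Observed agreement pₒ = trace/N = 23/28 = 0.82143
Expected agreement pₑ = Σ (rowᵢ·colᵢ)/N² = (17·19 + 5·2 + 6·7)/28² = 0.47832
κ = (pₒ − pₑ)/(1 − pₑ) = (0.82143 − 0.47832)/(1 − 0.47832) = 0.6577

0.6577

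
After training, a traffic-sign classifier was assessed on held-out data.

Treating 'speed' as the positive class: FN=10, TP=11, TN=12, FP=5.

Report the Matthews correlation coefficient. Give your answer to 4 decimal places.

0.2313

MCC = (TP·TN − FP·FN) / √((TP+FP)(TP+FN)(TN+FP)(TN+FN))
Numerator = 11·12 − 5·10 = 82
Denominator = √(16·21·17·22) = √125664 = 354.4912
MCC = 82 / 354.4912 = 0.2313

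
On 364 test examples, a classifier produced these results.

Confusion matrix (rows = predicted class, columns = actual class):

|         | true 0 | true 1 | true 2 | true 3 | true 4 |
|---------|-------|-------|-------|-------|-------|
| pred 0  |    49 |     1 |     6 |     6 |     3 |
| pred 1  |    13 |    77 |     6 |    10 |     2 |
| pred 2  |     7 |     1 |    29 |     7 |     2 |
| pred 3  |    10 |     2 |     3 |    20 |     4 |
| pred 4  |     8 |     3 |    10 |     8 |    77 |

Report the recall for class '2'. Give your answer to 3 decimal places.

0.537

recall = TP/(TP+FN).
2: TP=29, FN=6+6+3+10=25 → 29/54 = 0.5370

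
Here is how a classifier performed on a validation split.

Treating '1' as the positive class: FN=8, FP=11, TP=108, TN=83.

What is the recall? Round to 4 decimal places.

0.9310

Recall = TP/(TP+FN) = 108/(108+8) = 108/116 = 0.9310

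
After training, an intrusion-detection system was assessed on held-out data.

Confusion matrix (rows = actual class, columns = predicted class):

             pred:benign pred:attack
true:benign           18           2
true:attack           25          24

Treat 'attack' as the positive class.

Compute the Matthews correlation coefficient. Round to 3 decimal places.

0.365

MCC = (TP·TN − FP·FN) / √((TP+FP)(TP+FN)(TN+FP)(TN+FN))
Numerator = 24·18 − 2·25 = 382
Denominator = √(26·49·20·43) = √1095640 = 1046.7282
MCC = 382 / 1046.7282 = 0.365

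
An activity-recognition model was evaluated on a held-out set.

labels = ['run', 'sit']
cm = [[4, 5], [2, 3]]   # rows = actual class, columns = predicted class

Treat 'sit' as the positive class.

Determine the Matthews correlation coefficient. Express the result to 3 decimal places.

0.043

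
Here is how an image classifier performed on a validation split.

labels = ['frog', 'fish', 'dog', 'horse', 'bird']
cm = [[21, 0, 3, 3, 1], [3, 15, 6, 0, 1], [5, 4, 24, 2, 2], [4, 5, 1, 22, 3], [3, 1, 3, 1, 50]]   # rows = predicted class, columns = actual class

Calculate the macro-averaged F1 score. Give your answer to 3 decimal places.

Per-class F1 score (2·TP/(2·TP+FP+FN)):
  frog: TP=21, FP=0+3+3+1=7, FN=3+5+4+3=15 → 42/64 = 0.6563
  fish: TP=15, FP=3+6+0+1=10, FN=0+4+5+1=10 → 30/50 = 0.6000
  dog: TP=24, FP=5+4+2+2=13, FN=3+6+1+3=13 → 48/74 = 0.6486
  horse: TP=22, FP=4+5+1+3=13, FN=3+0+2+1=6 → 44/63 = 0.6984
  bird: TP=50, FP=3+1+3+1=8, FN=1+1+2+3=7 → 100/115 = 0.8696
Macro-F1 score = mean = (0.6563 + 0.6000 + 0.6486 + 0.6984 + 0.8696) / 5 = 0.695

0.695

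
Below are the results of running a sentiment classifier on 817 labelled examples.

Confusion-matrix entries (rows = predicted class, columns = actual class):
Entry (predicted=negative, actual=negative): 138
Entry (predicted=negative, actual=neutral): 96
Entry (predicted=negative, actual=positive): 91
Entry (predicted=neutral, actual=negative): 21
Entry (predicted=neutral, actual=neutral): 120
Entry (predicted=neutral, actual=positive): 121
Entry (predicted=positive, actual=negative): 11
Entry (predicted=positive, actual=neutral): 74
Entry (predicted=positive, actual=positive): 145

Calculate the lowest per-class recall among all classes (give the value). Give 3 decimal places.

0.406

Per-class recall (TP/(TP+FN)):
  negative: TP=138, FN=21+11=32 → 138/170 = 0.8118
  neutral: TP=120, FN=96+74=170 → 120/290 = 0.4138
  positive: TP=145, FN=91+121=212 → 145/357 = 0.4062
Lowest is class 'positive' with recall = 0.406.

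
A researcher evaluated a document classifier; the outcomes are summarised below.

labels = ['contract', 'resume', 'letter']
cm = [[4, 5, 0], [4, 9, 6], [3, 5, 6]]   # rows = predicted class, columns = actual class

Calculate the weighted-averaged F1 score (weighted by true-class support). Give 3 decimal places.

Per-class F1 score (2·TP/(2·TP+FP+FN)):
  contract: TP=4, FP=5+0=5, FN=4+3=7 → 8/20 = 0.4000
  resume: TP=9, FP=4+6=10, FN=5+5=10 → 18/38 = 0.4737
  letter: TP=6, FP=3+5=8, FN=0+6=6 → 12/26 = 0.4615
Weighted-F1 score = Σ (supportᵢ/N)·F1 scoreᵢ with N=42: (11/42)·0.4000 + (19/42)·0.4737 + (12/42)·0.4615 = 0.451

0.451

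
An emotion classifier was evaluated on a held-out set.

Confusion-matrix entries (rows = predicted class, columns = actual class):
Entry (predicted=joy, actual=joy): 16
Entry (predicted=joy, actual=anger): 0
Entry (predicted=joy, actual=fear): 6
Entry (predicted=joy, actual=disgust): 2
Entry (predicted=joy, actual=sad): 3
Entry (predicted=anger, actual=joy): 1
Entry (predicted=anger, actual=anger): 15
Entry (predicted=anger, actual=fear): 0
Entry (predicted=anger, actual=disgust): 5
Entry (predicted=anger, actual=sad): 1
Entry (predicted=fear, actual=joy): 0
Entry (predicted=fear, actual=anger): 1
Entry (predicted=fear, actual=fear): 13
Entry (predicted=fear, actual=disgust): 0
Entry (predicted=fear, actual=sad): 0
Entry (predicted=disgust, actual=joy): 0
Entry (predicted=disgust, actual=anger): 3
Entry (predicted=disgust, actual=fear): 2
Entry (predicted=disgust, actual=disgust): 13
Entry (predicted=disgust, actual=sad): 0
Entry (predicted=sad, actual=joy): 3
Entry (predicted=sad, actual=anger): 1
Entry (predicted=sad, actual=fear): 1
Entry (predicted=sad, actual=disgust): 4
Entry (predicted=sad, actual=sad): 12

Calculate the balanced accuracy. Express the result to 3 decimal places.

Balanced accuracy = mean of per-class recall.
  joy: recall = 16/20 = 0.8000
  anger: recall = 15/20 = 0.7500
  fear: recall = 13/22 = 0.5909
  disgust: recall = 13/24 = 0.5417
  sad: recall = 12/16 = 0.7500
Mean = (0.8000 + 0.7500 + 0.5909 + 0.5417 + 0.7500) / 5 = 0.687

0.687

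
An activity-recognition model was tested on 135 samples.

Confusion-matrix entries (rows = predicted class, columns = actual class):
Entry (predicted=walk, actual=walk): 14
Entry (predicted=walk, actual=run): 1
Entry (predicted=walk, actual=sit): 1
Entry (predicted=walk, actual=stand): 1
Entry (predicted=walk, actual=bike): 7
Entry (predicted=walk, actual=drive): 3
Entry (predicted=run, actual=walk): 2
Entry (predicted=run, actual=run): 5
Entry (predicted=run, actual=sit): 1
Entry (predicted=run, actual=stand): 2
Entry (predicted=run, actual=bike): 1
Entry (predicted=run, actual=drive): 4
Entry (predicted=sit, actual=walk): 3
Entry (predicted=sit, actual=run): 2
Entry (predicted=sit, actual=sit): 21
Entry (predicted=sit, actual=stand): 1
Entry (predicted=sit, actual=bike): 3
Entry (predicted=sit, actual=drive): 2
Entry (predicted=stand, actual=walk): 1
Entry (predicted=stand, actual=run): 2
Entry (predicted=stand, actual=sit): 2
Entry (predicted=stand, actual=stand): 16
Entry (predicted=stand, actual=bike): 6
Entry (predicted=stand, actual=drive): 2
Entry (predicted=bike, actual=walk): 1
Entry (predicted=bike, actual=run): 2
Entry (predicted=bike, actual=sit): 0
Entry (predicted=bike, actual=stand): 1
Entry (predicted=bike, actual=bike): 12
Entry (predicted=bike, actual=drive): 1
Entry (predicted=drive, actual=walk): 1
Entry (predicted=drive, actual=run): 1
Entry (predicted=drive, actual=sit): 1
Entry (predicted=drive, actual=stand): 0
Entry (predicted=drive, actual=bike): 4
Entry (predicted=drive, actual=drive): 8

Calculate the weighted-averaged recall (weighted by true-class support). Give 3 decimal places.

0.563

Per-class recall (TP/(TP+FN)):
  walk: TP=14, FN=2+3+1+1+1=8 → 14/22 = 0.6364
  run: TP=5, FN=1+2+2+2+1=8 → 5/13 = 0.3846
  sit: TP=21, FN=1+1+2+0+1=5 → 21/26 = 0.8077
  stand: TP=16, FN=1+2+1+1+0=5 → 16/21 = 0.7619
  bike: TP=12, FN=7+1+3+6+4=21 → 12/33 = 0.3636
  drive: TP=8, FN=3+4+2+2+1=12 → 8/20 = 0.4000
Weighted-recall = Σ (supportᵢ/N)·recallᵢ with N=135: (22/135)·0.6364 + (13/135)·0.3846 + (26/135)·0.8077 + (21/135)·0.7619 + (33/135)·0.3636 + (20/135)·0.4000 = 0.563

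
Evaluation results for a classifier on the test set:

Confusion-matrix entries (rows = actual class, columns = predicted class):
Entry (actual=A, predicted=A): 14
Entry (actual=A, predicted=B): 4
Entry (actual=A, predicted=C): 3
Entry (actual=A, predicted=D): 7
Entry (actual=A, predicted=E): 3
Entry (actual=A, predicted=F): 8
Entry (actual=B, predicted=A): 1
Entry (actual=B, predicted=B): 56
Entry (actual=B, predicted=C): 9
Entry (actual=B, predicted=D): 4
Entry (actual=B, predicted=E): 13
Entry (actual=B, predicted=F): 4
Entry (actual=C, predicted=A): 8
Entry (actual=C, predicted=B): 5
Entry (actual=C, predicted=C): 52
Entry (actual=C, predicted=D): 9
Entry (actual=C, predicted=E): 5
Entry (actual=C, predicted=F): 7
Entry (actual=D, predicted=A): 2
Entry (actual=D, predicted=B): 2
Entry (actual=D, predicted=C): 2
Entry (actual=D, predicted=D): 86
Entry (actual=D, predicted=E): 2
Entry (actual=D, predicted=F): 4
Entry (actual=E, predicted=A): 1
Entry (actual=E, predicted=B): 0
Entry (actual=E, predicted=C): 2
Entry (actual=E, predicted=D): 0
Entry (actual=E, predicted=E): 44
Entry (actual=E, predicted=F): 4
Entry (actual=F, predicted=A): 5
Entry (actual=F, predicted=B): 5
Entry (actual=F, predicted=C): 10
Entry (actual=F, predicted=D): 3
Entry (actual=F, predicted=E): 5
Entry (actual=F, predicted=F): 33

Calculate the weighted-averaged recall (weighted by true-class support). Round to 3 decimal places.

0.675

Per-class recall (TP/(TP+FN)):
  A: TP=14, FN=4+3+7+3+8=25 → 14/39 = 0.3590
  B: TP=56, FN=1+9+4+13+4=31 → 56/87 = 0.6437
  C: TP=52, FN=8+5+9+5+7=34 → 52/86 = 0.6047
  D: TP=86, FN=2+2+2+2+4=12 → 86/98 = 0.8776
  E: TP=44, FN=1+0+2+0+4=7 → 44/51 = 0.8627
  F: TP=33, FN=5+5+10+3+5=28 → 33/61 = 0.5410
Weighted-recall = Σ (supportᵢ/N)·recallᵢ with N=422: (39/422)·0.3590 + (87/422)·0.6437 + (86/422)·0.6047 + (98/422)·0.8776 + (51/422)·0.8627 + (61/422)·0.5410 = 0.675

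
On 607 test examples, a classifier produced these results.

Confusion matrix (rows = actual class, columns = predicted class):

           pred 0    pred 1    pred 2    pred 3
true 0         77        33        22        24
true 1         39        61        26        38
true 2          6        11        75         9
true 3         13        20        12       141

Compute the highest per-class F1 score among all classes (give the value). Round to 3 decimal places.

Per-class F1 score (2·TP/(2·TP+FP+FN)):
  0: TP=77, FP=39+6+13=58, FN=33+22+24=79 → 154/291 = 0.5292
  1: TP=61, FP=33+11+20=64, FN=39+26+38=103 → 122/289 = 0.4221
  2: TP=75, FP=22+26+12=60, FN=6+11+9=26 → 150/236 = 0.6356
  3: TP=141, FP=24+38+9=71, FN=13+20+12=45 → 282/398 = 0.7085
Highest is class '3' with F1 score = 0.709.

0.709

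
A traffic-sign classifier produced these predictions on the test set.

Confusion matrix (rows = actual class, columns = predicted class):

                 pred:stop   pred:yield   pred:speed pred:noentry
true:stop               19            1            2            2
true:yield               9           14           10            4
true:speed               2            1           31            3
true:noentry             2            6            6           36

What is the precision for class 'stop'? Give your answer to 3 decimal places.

precision = TP/(TP+FP).
stop: TP=19, FP=9+2+2=13 → 19/32 = 0.5938

0.594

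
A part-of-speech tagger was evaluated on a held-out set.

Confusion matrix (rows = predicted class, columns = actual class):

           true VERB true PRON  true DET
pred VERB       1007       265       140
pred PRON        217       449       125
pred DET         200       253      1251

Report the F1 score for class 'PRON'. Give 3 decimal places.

One-vs-rest for 'PRON': TP = diagonal; FP = other classes predicted 'PRON'; FN = 'PRON' predicted as other.
F1 score = 2·TP/(2·TP+FP+FN).
PRON: TP=449, FP=217+125=342, FN=265+253=518 → 898/1758 = 0.5108

0.511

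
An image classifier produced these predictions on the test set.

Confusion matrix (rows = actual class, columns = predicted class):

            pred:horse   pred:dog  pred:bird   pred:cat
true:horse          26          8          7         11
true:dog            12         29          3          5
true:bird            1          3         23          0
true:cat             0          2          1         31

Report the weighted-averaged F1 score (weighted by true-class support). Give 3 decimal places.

Per-class F1 score (2·TP/(2·TP+FP+FN)):
  horse: TP=26, FP=12+1+0=13, FN=8+7+11=26 → 52/91 = 0.5714
  dog: TP=29, FP=8+3+2=13, FN=12+3+5=20 → 58/91 = 0.6374
  bird: TP=23, FP=7+3+1=11, FN=1+3+0=4 → 46/61 = 0.7541
  cat: TP=31, FP=11+5+0=16, FN=0+2+1=3 → 62/81 = 0.7654
Weighted-F1 score = Σ (supportᵢ/N)·F1 scoreᵢ with N=162: (52/162)·0.5714 + (49/162)·0.6374 + (27/162)·0.7541 + (34/162)·0.7654 = 0.663

0.663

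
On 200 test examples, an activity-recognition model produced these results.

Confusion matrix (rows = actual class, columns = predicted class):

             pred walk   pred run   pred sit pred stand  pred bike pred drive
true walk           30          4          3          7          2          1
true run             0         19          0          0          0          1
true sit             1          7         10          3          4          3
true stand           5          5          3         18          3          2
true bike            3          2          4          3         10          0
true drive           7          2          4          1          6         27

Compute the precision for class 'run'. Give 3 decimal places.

precision = TP/(TP+FP).
run: TP=19, FP=4+7+5+2+2=20 → 19/39 = 0.4872

0.487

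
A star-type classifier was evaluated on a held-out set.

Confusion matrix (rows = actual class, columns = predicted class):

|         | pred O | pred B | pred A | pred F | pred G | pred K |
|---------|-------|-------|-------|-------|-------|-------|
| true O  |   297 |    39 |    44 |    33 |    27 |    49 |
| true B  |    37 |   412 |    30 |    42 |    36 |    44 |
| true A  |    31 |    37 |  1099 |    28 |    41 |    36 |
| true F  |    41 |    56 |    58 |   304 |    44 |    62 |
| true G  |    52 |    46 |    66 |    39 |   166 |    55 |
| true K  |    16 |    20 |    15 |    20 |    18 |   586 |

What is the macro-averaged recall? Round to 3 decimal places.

0.659

Per-class recall (TP/(TP+FN)):
  O: TP=297, FN=39+44+33+27+49=192 → 297/489 = 0.6074
  B: TP=412, FN=37+30+42+36+44=189 → 412/601 = 0.6855
  A: TP=1099, FN=31+37+28+41+36=173 → 1099/1272 = 0.8640
  F: TP=304, FN=41+56+58+44+62=261 → 304/565 = 0.5381
  G: TP=166, FN=52+46+66+39+55=258 → 166/424 = 0.3915
  K: TP=586, FN=16+20+15+20+18=89 → 586/675 = 0.8681
Macro-recall = mean = (0.6074 + 0.6855 + 0.8640 + 0.5381 + 0.3915 + 0.8681) / 6 = 0.659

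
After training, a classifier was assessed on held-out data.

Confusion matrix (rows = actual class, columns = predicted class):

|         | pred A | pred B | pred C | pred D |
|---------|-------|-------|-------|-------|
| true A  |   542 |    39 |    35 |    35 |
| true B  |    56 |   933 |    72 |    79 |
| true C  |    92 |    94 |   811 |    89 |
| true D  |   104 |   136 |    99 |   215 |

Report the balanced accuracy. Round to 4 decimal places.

0.6965

Balanced accuracy = mean of per-class recall.
  A: recall = 542/651 = 0.83257
  B: recall = 933/1140 = 0.81842
  C: recall = 811/1086 = 0.74678
  D: recall = 215/554 = 0.38809
Mean = (0.83257 + 0.81842 + 0.74678 + 0.38809) / 4 = 0.6965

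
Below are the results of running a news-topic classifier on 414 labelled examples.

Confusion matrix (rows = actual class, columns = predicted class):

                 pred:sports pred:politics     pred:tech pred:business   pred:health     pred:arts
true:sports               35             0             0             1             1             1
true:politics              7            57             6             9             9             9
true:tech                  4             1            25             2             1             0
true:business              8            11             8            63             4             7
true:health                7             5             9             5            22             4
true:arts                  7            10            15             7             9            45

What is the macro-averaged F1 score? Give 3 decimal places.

Per-class F1 score (2·TP/(2·TP+FP+FN)):
  sports: TP=35, FP=7+4+8+7+7=33, FN=0+0+1+1+1=3 → 70/106 = 0.6604
  politics: TP=57, FP=0+1+11+5+10=27, FN=7+6+9+9+9=40 → 114/181 = 0.6298
  tech: TP=25, FP=0+6+8+9+15=38, FN=4+1+2+1+0=8 → 50/96 = 0.5208
  business: TP=63, FP=1+9+2+5+7=24, FN=8+11+8+4+7=38 → 126/188 = 0.6702
  health: TP=22, FP=1+9+1+4+9=24, FN=7+5+9+5+4=30 → 44/98 = 0.4490
  arts: TP=45, FP=1+9+0+7+4=21, FN=7+10+15+7+9=48 → 90/159 = 0.5660
Macro-F1 score = mean = (0.6604 + 0.6298 + 0.5208 + 0.6702 + 0.4490 + 0.5660) / 6 = 0.583

0.583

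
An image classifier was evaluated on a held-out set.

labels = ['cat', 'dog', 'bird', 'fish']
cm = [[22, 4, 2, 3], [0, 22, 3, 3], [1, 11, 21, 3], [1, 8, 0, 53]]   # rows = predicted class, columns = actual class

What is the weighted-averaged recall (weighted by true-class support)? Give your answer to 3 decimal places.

Per-class recall (TP/(TP+FN)):
  cat: TP=22, FN=0+1+1=2 → 22/24 = 0.9167
  dog: TP=22, FN=4+11+8=23 → 22/45 = 0.4889
  bird: TP=21, FN=2+3+0=5 → 21/26 = 0.8077
  fish: TP=53, FN=3+3+3=9 → 53/62 = 0.8548
Weighted-recall = Σ (supportᵢ/N)·recallᵢ with N=157: (24/157)·0.9167 + (45/157)·0.4889 + (26/157)·0.8077 + (62/157)·0.8548 = 0.752

0.752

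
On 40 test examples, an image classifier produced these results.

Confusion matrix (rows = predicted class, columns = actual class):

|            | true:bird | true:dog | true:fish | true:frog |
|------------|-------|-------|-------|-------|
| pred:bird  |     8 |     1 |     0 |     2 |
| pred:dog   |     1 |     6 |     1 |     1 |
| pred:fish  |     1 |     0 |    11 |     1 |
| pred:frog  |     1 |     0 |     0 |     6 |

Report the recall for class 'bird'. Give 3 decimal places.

0.727

Treat 'bird' as positive and all other classes as negative.
recall = TP/(TP+FN).
bird: TP=8, FN=1+1+1=3 → 8/11 = 0.7273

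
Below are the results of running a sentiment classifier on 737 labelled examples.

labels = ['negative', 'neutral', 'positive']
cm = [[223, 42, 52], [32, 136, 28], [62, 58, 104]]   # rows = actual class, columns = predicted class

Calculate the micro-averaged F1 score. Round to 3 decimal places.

Micro-averaging pools counts across classes: ΣTP=463, ΣFP=274, ΣFN=274.
Micro-F1 score = 2·TP/(2·TP+FP+FN) on pooled counts = 0.628 (equals overall accuracy in single-label multiclass).

0.628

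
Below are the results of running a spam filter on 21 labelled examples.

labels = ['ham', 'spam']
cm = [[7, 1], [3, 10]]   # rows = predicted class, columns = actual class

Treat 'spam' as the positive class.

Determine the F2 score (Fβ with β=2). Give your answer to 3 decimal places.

Fβ = (1+β²)·TP / ((1+β²)·TP + β²·FN + FP), with β²=4
= 5·10 / (5·10 + 4·1 + 3) = 0.877

0.877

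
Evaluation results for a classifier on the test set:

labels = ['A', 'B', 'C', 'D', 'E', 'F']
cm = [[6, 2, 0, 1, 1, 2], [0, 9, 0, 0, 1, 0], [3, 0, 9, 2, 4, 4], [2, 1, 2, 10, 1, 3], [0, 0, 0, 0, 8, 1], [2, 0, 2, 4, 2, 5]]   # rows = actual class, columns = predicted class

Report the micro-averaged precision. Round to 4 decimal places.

Micro-averaging pools counts across classes: ΣTP=47, ΣFP=40, ΣFN=40.
Micro-precision = TP/(TP+FP) on pooled counts = 0.5402 (equals overall accuracy in single-label multiclass).

0.5402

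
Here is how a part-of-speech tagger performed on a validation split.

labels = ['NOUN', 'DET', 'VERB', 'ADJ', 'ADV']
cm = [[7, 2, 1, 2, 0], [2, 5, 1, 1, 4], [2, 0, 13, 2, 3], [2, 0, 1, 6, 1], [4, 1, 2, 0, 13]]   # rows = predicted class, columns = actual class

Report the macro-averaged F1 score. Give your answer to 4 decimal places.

0.5697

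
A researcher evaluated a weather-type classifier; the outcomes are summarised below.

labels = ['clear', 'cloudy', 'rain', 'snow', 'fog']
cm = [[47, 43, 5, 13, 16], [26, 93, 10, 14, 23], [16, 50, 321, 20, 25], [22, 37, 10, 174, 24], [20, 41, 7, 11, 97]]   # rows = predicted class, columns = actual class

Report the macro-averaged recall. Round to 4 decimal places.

Per-class recall (TP/(TP+FN)):
  clear: TP=47, FN=26+16+22+20=84 → 47/131 = 0.35878
  cloudy: TP=93, FN=43+50+37+41=171 → 93/264 = 0.35227
  rain: TP=321, FN=5+10+10+7=32 → 321/353 = 0.90935
  snow: TP=174, FN=13+14+20+11=58 → 174/232 = 0.75000
  fog: TP=97, FN=16+23+25+24=88 → 97/185 = 0.52432
Macro-recall = mean = (0.35878 + 0.35227 + 0.90935 + 0.75000 + 0.52432) / 5 = 0.5789

0.5789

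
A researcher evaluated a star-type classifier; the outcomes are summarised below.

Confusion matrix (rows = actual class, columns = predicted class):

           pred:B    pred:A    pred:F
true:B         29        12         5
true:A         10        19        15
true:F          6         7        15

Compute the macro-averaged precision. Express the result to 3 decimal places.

Per-class precision (TP/(TP+FP)):
  B: TP=29, FP=10+6=16 → 29/45 = 0.6444
  A: TP=19, FP=12+7=19 → 19/38 = 0.5000
  F: TP=15, FP=5+15=20 → 15/35 = 0.4286
Macro-precision = mean = (0.6444 + 0.5000 + 0.4286) / 3 = 0.524

0.524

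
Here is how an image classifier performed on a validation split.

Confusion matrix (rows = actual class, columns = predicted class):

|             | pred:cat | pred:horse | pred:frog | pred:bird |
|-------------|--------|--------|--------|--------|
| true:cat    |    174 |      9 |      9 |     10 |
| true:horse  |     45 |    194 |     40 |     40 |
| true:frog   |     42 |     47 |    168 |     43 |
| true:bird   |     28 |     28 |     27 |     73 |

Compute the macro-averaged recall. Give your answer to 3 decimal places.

0.624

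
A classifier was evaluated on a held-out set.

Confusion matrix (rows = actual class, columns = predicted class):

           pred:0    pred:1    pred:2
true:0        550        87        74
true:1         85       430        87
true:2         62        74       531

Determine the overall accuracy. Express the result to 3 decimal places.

0.763

Accuracy = trace / total = (550+430+531=1511) / 1980 = 1511/1980 = 0.763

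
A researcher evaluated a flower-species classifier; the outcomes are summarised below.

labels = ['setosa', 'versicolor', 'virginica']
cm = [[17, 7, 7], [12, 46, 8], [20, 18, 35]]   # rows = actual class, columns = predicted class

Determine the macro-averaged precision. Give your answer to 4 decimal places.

0.5649

Per-class precision (TP/(TP+FP)):
  setosa: TP=17, FP=12+20=32 → 17/49 = 0.34694
  versicolor: TP=46, FP=7+18=25 → 46/71 = 0.64789
  virginica: TP=35, FP=7+8=15 → 35/50 = 0.70000
Macro-precision = mean = (0.34694 + 0.64789 + 0.70000) / 3 = 0.5649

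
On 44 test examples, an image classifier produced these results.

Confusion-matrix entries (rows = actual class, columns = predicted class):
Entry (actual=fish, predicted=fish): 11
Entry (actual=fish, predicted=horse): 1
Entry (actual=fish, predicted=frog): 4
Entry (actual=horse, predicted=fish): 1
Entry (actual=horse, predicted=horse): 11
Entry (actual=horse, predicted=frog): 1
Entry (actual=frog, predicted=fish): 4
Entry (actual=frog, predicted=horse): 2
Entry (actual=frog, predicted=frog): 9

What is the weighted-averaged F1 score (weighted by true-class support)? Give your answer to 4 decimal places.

Per-class F1 score (2·TP/(2·TP+FP+FN)):
  fish: TP=11, FP=1+4=5, FN=1+4=5 → 22/32 = 0.68750
  horse: TP=11, FP=1+2=3, FN=1+1=2 → 22/27 = 0.81481
  frog: TP=9, FP=4+1=5, FN=4+2=6 → 18/29 = 0.62069
Weighted-F1 score = Σ (supportᵢ/N)·F1 scoreᵢ with N=44: (16/44)·0.68750 + (13/44)·0.81481 + (15/44)·0.62069 = 0.7023

0.7023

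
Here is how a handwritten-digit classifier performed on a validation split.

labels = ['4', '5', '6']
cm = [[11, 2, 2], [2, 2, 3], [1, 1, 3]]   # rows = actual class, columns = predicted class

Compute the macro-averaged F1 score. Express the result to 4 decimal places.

Per-class F1 score (2·TP/(2·TP+FP+FN)):
  4: TP=11, FP=2+1=3, FN=2+2=4 → 22/29 = 0.75862
  5: TP=2, FP=2+1=3, FN=2+3=5 → 4/12 = 0.33333
  6: TP=3, FP=2+3=5, FN=1+1=2 → 6/13 = 0.46154
Macro-F1 score = mean = (0.75862 + 0.33333 + 0.46154) / 3 = 0.5178

0.5178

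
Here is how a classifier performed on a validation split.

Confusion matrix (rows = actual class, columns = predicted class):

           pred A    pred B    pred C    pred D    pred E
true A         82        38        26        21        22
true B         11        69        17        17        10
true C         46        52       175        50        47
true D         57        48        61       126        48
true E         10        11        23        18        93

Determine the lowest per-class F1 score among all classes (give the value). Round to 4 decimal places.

Per-class F1 score (2·TP/(2·TP+FP+FN)):
  A: TP=82, FP=11+46+57+10=124, FN=38+26+21+22=107 → 164/395 = 0.41519
  B: TP=69, FP=38+52+48+11=149, FN=11+17+17+10=55 → 138/342 = 0.40351
  C: TP=175, FP=26+17+61+23=127, FN=46+52+50+47=195 → 350/672 = 0.52083
  D: TP=126, FP=21+17+50+18=106, FN=57+48+61+48=214 → 252/572 = 0.44056
  E: TP=93, FP=22+10+47+48=127, FN=10+11+23+18=62 → 186/375 = 0.49600
Lowest is class 'B' with F1 score = 0.4035.

0.4035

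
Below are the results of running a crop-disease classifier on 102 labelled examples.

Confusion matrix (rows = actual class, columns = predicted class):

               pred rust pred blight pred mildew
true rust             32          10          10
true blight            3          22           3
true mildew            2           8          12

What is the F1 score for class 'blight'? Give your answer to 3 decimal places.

Treat 'blight' as positive and all other classes as negative.
F1 score = 2·TP/(2·TP+FP+FN).
blight: TP=22, FP=10+8=18, FN=3+3=6 → 44/68 = 0.6471

0.647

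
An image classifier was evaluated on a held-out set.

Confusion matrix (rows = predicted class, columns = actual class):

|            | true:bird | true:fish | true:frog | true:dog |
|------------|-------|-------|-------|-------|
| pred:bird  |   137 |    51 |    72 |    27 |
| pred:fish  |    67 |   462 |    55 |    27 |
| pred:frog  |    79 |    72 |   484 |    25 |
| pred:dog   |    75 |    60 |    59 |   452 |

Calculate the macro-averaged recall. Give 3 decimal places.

Per-class recall (TP/(TP+FN)):
  bird: TP=137, FN=67+79+75=221 → 137/358 = 0.3827
  fish: TP=462, FN=51+72+60=183 → 462/645 = 0.7163
  frog: TP=484, FN=72+55+59=186 → 484/670 = 0.7224
  dog: TP=452, FN=27+27+25=79 → 452/531 = 0.8512
Macro-recall = mean = (0.3827 + 0.7163 + 0.7224 + 0.8512) / 4 = 0.668

0.668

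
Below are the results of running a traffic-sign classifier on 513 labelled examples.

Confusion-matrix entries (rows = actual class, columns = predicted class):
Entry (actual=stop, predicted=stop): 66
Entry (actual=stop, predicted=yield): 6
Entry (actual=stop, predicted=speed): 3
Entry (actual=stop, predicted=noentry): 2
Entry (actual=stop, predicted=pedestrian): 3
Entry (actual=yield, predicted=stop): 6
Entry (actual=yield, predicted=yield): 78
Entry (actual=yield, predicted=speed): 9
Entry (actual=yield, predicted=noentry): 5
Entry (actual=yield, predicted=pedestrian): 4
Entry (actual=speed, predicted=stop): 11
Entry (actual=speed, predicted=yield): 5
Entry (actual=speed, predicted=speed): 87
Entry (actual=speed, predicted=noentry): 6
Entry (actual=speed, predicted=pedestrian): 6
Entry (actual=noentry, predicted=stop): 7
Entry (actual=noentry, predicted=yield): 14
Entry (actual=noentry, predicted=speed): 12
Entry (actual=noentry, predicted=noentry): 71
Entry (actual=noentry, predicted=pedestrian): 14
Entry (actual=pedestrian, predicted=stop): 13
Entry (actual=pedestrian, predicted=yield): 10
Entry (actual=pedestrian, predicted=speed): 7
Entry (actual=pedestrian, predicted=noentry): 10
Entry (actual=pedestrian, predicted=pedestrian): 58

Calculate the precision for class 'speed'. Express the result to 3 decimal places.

precision = TP/(TP+FP).
speed: TP=87, FP=3+9+12+7=31 → 87/118 = 0.7373

0.737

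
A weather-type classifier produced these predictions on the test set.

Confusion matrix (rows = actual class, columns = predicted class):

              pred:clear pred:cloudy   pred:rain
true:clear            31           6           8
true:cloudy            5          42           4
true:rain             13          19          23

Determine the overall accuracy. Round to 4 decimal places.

0.6358

Accuracy = trace / total = (31+42+23=96) / 151 = 96/151 = 0.6358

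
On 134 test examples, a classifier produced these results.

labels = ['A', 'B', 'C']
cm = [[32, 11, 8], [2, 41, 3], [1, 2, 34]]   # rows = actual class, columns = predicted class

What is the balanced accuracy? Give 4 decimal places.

Balanced accuracy = mean of per-class recall.
  A: recall = 32/51 = 0.62745
  B: recall = 41/46 = 0.89130
  C: recall = 34/37 = 0.91892
Mean = (0.62745 + 0.89130 + 0.91892) / 3 = 0.8126

0.8126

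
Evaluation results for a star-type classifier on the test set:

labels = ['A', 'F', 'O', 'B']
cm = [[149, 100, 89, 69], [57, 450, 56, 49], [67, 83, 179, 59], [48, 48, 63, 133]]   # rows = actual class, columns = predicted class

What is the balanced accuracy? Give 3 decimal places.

Balanced accuracy = mean of per-class recall.
  A: recall = 149/407 = 0.3661
  F: recall = 450/612 = 0.7353
  O: recall = 179/388 = 0.4613
  B: recall = 133/292 = 0.4555
Mean = (0.3661 + 0.7353 + 0.4613 + 0.4555) / 4 = 0.505

0.505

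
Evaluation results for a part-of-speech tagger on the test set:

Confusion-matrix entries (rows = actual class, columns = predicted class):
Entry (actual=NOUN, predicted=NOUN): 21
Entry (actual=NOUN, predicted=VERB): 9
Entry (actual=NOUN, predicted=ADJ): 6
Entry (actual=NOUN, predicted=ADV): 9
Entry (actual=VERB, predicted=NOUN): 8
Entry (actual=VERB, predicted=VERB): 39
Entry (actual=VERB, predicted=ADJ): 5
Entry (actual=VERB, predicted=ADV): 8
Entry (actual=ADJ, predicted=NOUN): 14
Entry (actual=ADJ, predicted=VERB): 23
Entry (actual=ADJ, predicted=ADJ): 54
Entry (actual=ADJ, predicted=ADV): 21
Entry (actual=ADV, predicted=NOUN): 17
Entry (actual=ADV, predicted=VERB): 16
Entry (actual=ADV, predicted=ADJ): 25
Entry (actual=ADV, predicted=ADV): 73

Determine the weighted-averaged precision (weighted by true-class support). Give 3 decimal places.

Per-class precision (TP/(TP+FP)):
  NOUN: TP=21, FP=8+14+17=39 → 21/60 = 0.3500
  VERB: TP=39, FP=9+23+16=48 → 39/87 = 0.4483
  ADJ: TP=54, FP=6+5+25=36 → 54/90 = 0.6000
  ADV: TP=73, FP=9+8+21=38 → 73/111 = 0.6577
Weighted-precision = Σ (supportᵢ/N)·precisionᵢ with N=348: (45/348)·0.3500 + (60/348)·0.4483 + (112/348)·0.6000 + (131/348)·0.6577 = 0.563

0.563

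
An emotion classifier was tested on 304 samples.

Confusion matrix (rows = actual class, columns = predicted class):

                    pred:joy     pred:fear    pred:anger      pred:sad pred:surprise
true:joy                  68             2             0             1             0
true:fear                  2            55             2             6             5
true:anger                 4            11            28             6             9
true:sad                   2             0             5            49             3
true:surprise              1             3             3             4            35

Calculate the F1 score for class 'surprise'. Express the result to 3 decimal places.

0.714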